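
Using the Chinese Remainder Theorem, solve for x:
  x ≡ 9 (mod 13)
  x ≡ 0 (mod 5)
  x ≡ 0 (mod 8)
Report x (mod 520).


Moduli 13, 5, 8 are pairwise coprime; by CRT there is a unique solution modulo M = 13 · 5 · 8 = 520.
Solve pairwise, accumulating the modulus:
  Start with x ≡ 9 (mod 13).
  Combine with x ≡ 0 (mod 5): since gcd(13, 5) = 1, we get a unique residue mod 65.
    Write x = 9 + 13·t and substitute into x ≡ 0 (mod 5): 13·t ≡ 0 − 9 = -9 (mod 5).
    Reduce coefficients mod 5: 3·t ≡ 1 (mod 5).
    The inverse of 3 mod 5 is 2 (since 3·2 = 6 = 1·5 + 1), so t ≡ 2·1 = 2 ≡ 2 (mod 5).
    Then x = 9 + 13·2 = 35, valid modulo lcm(13, 5) = 65: x ≡ 35 (mod 65).
  Combine with x ≡ 0 (mod 8): since gcd(65, 8) = 1, we get a unique residue mod 520.
    Write x = 35 + 65·t and substitute into x ≡ 0 (mod 8): 65·t ≡ 0 − 35 = -35 (mod 8).
    Reduce coefficients mod 8: 1·t ≡ 5 (mod 8).
    So t ≡ 5 (mod 8).
    Then x = 35 + 65·5 = 360, valid modulo lcm(65, 8) = 520: x ≡ 360 (mod 520).
Verify: 360 mod 13 = 9 ✓, 360 mod 5 = 0 ✓, 360 mod 8 = 0 ✓.

x ≡ 360 (mod 520).


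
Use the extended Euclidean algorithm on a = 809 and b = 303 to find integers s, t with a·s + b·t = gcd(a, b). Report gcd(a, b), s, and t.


Euclidean algorithm on (809, 303) — divide until remainder is 0:
  809 = 2 · 303 + 203
  303 = 1 · 203 + 100
  203 = 2 · 100 + 3
  100 = 33 · 3 + 1
  3 = 3 · 1 + 0
gcd(809, 303) = 1.
Track Bezout coefficients alongside the remainders: start with r₀ = 809 = a·1 + b·0 (s = 1, t = 0) and r₁ = 303 = a·0 + b·1 (s = 0, t = 1); each new remainder r_{k+1} = r_{k-1} − q_k·r_k inherits s_{k+1} = s_{k-1} − q_k·s_k, t_{k+1} = t_{k-1} − q_k·t_k, so r_k = a·s_k + b·t_k at every step:
  q = 2: r = 203, s = 1 − 2·0 = 1, t = 0 − 2·1 = -2  (check: 809·1 + 303·(-2) = 203)
  q = 1: r = 100, s = 0 − 1·1 = -1, t = 1 − 1·(-2) = 3  (check: 809·(-1) + 303·3 = 100)
  q = 2: r = 3, s = 1 − 2·(-1) = 3, t = -2 − 2·3 = -8  (check: 809·3 + 303·(-8) = 3)
  q = 33: r = 1, s = -1 − 33·3 = -100, t = 3 − 33·(-8) = 267  (check: 809·(-100) + 303·267 = 1)
The row with r = 1 (the gcd) gives the Bezout coefficients s = -100, t = 267.
Result: 809 · (-100) + 303 · (267) = 1.

gcd(809, 303) = 1; s = -100, t = 267 (check: 809·(-100) + 303·267 = 1).


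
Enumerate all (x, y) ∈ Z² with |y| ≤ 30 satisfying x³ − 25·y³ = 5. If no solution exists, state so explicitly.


The equation is x³ - 25y³ = 5. For fixed y, x³ = 25·y³ + 5, so a solution requires the RHS to be a perfect cube.
Strategy: iterate y from -30 to 30, compute RHS = 25·y³ + 5, and check whether it is a (positive or negative) perfect cube.
Check small values of y:
  y = 0: RHS = 5 is not a perfect cube.
  y = 1: RHS = 30 is not a perfect cube.
  y = -1: RHS = -20 is not a perfect cube.
  y = 2: RHS = 205 is not a perfect cube.
  y = -2: RHS = -195 is not a perfect cube.
  y = 3: RHS = 680 is not a perfect cube.
  y = -3: RHS = -670 is not a perfect cube.
Continuing the search up to |y| = 30 finds no solutions either.
No (x, y) in the scanned range satisfies the equation.

No integer solutions with |y| ≤ 30.


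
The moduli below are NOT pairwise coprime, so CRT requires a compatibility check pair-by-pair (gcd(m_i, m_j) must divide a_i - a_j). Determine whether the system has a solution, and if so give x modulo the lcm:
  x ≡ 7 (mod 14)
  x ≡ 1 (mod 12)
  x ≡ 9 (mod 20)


Moduli 14, 12, 20 are not pairwise coprime, so CRT works modulo lcm(m_i) when all pairwise compatibility conditions hold.
Pairwise compatibility: gcd(m_i, m_j) must divide a_i - a_j for every pair.
Merge one congruence at a time:
  Start: x ≡ 7 (mod 14).
  Combine with x ≡ 1 (mod 12): gcd(14, 12) = 2; 1 - 7 = -6, which IS divisible by 2, so compatible.
    Write x = 7 + 14·t and substitute into x ≡ 1 (mod 12): 14·t ≡ 1 − 7 = -6 (mod 12).
    Divide the congruence (and modulus) by g = 2: 7·t ≡ -3 (mod 6).
    Reduce coefficients mod 6: 1·t ≡ 3 (mod 6).
    So t ≡ 3 (mod 6).
    Then x = 7 + 14·3 = 49, valid modulo lcm(14, 12) = 84: x ≡ 49 (mod 84).
  Combine with x ≡ 9 (mod 20): gcd(84, 20) = 4; 9 - 49 = -40, which IS divisible by 4, so compatible.
    Write x = 49 + 84·t and substitute into x ≡ 9 (mod 20): 84·t ≡ 9 − 49 = -40 (mod 20).
    Divide the congruence (and modulus) by g = 4: 21·t ≡ -10 (mod 5).
    Reduce coefficients mod 5: 1·t ≡ 0 (mod 5).
    So t ≡ 0 (mod 5).
    Then x = 49 + 84·0 = 49, valid modulo lcm(84, 20) = 420: x ≡ 49 (mod 420).
Verify: 49 mod 14 = 7, 49 mod 12 = 1, 49 mod 20 = 9.

x ≡ 49 (mod 420).


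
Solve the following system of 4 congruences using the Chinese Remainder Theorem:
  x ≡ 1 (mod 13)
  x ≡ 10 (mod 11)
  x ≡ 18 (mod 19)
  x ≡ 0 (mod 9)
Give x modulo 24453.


Product of moduli M = 13 · 11 · 19 · 9 = 24453.
Merge one congruence at a time:
  Start: x ≡ 1 (mod 13).
  Combine with x ≡ 10 (mod 11); new modulus lcm = 143.
    Write x = 1 + 13·t and substitute into x ≡ 10 (mod 11): 13·t ≡ 10 − 1 = 9 (mod 11).
    Reduce coefficients mod 11: 2·t ≡ 9 (mod 11).
    The inverse of 2 mod 11 is 6 (since 2·6 = 12 = 1·11 + 1), so t ≡ 6·9 = 54 ≡ 10 (mod 11).
    Then x = 1 + 13·10 = 131, valid modulo lcm(13, 11) = 143: x ≡ 131 (mod 143).
  Combine with x ≡ 18 (mod 19); new modulus lcm = 2717.
    Write x = 131 + 143·t and substitute into x ≡ 18 (mod 19): 143·t ≡ 18 − 131 = -113 (mod 19).
    Reduce coefficients mod 19: 10·t ≡ 1 (mod 19).
    The inverse of 10 mod 19 is 2 (since 10·2 = 20 = 1·19 + 1), so t ≡ 2·1 = 2 ≡ 2 (mod 19).
    Then x = 131 + 143·2 = 417, valid modulo lcm(143, 19) = 2717: x ≡ 417 (mod 2717).
  Combine with x ≡ 0 (mod 9); new modulus lcm = 24453.
    Write x = 417 + 2717·t and substitute into x ≡ 0 (mod 9): 2717·t ≡ 0 − 417 = -417 (mod 9).
    Reduce coefficients mod 9: 8·t ≡ 6 (mod 9).
    The inverse of 8 mod 9 is 8 (since 8·8 = 64 = 7·9 + 1), so t ≡ 8·6 = 48 ≡ 3 (mod 9).
    Then x = 417 + 2717·3 = 8568, valid modulo lcm(2717, 9) = 24453: x ≡ 8568 (mod 24453).
Verify against each original: 8568 mod 13 = 1, 8568 mod 11 = 10, 8568 mod 19 = 18, 8568 mod 9 = 0.

x ≡ 8568 (mod 24453).


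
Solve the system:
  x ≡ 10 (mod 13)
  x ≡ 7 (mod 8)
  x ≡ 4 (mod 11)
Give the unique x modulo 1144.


Moduli 13, 8, 11 are pairwise coprime; by CRT there is a unique solution modulo M = 13 · 8 · 11 = 1144.
Solve pairwise, accumulating the modulus:
  Start with x ≡ 10 (mod 13).
  Combine with x ≡ 7 (mod 8): since gcd(13, 8) = 1, we get a unique residue mod 104.
    Write x = 10 + 13·t and substitute into x ≡ 7 (mod 8): 13·t ≡ 7 − 10 = -3 (mod 8).
    Reduce coefficients mod 8: 5·t ≡ 5 (mod 8).
    The inverse of 5 mod 8 is 5 (since 5·5 = 25 = 3·8 + 1), so t ≡ 5·5 = 25 ≡ 1 (mod 8).
    Then x = 10 + 13·1 = 23, valid modulo lcm(13, 8) = 104: x ≡ 23 (mod 104).
  Combine with x ≡ 4 (mod 11): since gcd(104, 11) = 1, we get a unique residue mod 1144.
    Write x = 23 + 104·t and substitute into x ≡ 4 (mod 11): 104·t ≡ 4 − 23 = -19 (mod 11).
    Reduce coefficients mod 11: 5·t ≡ 3 (mod 11).
    The inverse of 5 mod 11 is 9 (since 5·9 = 45 = 4·11 + 1), so t ≡ 9·3 = 27 ≡ 5 (mod 11).
    Then x = 23 + 104·5 = 543, valid modulo lcm(104, 11) = 1144: x ≡ 543 (mod 1144).
Verify: 543 mod 13 = 10 ✓, 543 mod 8 = 7 ✓, 543 mod 11 = 4 ✓.

x ≡ 543 (mod 1144).


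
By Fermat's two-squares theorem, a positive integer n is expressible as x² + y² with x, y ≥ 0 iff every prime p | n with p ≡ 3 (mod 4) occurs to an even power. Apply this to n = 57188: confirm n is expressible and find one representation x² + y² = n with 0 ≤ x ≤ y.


Step 1: Factor n = 57188 = 2^2 · 17 · 29^2.
Step 2: Check the mod-4 condition on each prime factor: 2 = 2 (special); 17 ≡ 1 (mod 4), exponent 1; 29 ≡ 1 (mod 4), exponent 2.
All primes ≡ 3 (mod 4) appear to even exponent (or don't appear), so by the two-squares theorem n IS expressible as a sum of two squares.
Step 3: Build a representation. Group n = k² · m with k = 2 and m = 17 · 29 · 29 = 14297 (a product of primes ≡ 1 (mod 4)); a representation of m scales to one of n via (k·x)² + (k·y)² = k²(x² + y²). Each prime p ≡ 1 (mod 4) is itself a sum of two squares; find a² by testing p − a² for a perfect square:
  17: 17 − 1² = 16 = 4² ⇒ 17 = 1² + 4².
  29: 29 − 1² = 28, 29 − 2² = 25 = 5² ⇒ 29 = 2² + 5².
  Combine using the Brahmagupta–Fibonacci identity (a² + b²)(c² + d²) = (ac − bd)² + (ad + bc)² = (ac + bd)² + (ad − bc)²:
  17 · 29 = 493: from (1² + 4²)(2² + 5²), take (1·2 − 4·5, 1·5 + 4·2) = (2 − 20, 5 + 8) = (-18, 13); dropping signs (only squares matter) gives (18, 13); check 18² + 13² = 324 + 169 = 493 ✓.
  493 · 29 = 14297: from (18² + 13²)(2² + 5²), take (18·2 − 13·5, 18·5 + 13·2) = (36 − 65, 90 + 26) = (-29, 116); dropping signs (only squares matter) gives (29, 116); check 29² + 116² = 841 + 13456 = 14297 ✓.
  Scale by k = 2: (2·29, 2·116) = (58, 232).
Step 4: Order so x ≤ y and verify: 58² + 232² = 3364 + 53824 = 57188 = n. ✓

n = 57188 = 58² + 232² (one valid representation with x ≤ y).


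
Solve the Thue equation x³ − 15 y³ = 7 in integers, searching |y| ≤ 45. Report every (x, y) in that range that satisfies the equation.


The equation is x³ - 15y³ = 7. For fixed y, x³ = 15·y³ + 7, so a solution requires the RHS to be a perfect cube.
Strategy: iterate y from -45 to 45, compute RHS = 15·y³ + 7, and check whether it is a (positive or negative) perfect cube.
Check small values of y:
  y = 0: RHS = 7 is not a perfect cube.
  y = 1: RHS = 22 is not a perfect cube.
  y = -1: RHS = -8 = (-2)³ ⇒ x = -2 works.
  y = 2: RHS = 127 is not a perfect cube.
  y = -2: RHS = -113 is not a perfect cube.
  y = 3: RHS = 412 is not a perfect cube.
  y = -3: RHS = -398 is not a perfect cube.
Continuing the search up to |y| = 45 finds no further solutions beyond those listed.
Collected solutions: (-2, -1).

Solutions (with |y| ≤ 45): (-2, -1).


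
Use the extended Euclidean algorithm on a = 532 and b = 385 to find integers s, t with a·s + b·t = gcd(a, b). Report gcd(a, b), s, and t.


Euclidean algorithm on (532, 385) — divide until remainder is 0:
  532 = 1 · 385 + 147
  385 = 2 · 147 + 91
  147 = 1 · 91 + 56
  91 = 1 · 56 + 35
  56 = 1 · 35 + 21
  35 = 1 · 21 + 14
  21 = 1 · 14 + 7
  14 = 2 · 7 + 0
gcd(532, 385) = 7.
Track Bezout coefficients alongside the remainders: start with r₀ = 532 = a·1 + b·0 (s = 1, t = 0) and r₁ = 385 = a·0 + b·1 (s = 0, t = 1); each new remainder r_{k+1} = r_{k-1} − q_k·r_k inherits s_{k+1} = s_{k-1} − q_k·s_k, t_{k+1} = t_{k-1} − q_k·t_k, so r_k = a·s_k + b·t_k at every step:
  q = 1: r = 147, s = 1 − 1·0 = 1, t = 0 − 1·1 = -1  (check: 532·1 + 385·(-1) = 147)
  q = 2: r = 91, s = 0 − 2·1 = -2, t = 1 − 2·(-1) = 3  (check: 532·(-2) + 385·3 = 91)
  q = 1: r = 56, s = 1 − 1·(-2) = 3, t = -1 − 1·3 = -4  (check: 532·3 + 385·(-4) = 56)
  q = 1: r = 35, s = -2 − 1·3 = -5, t = 3 − 1·(-4) = 7  (check: 532·(-5) + 385·7 = 35)
  q = 1: r = 21, s = 3 − 1·(-5) = 8, t = -4 − 1·7 = -11  (check: 532·8 + 385·(-11) = 21)
  q = 1: r = 14, s = -5 − 1·8 = -13, t = 7 − 1·(-11) = 18  (check: 532·(-13) + 385·18 = 14)
  q = 1: r = 7, s = 8 − 1·(-13) = 21, t = -11 − 1·18 = -29  (check: 532·21 + 385·(-29) = 7)
The row with r = 7 (the gcd) gives the Bezout coefficients s = 21, t = -29.
Result: 532 · (21) + 385 · (-29) = 7.

gcd(532, 385) = 7; s = 21, t = -29 (check: 532·21 + 385·(-29) = 7).


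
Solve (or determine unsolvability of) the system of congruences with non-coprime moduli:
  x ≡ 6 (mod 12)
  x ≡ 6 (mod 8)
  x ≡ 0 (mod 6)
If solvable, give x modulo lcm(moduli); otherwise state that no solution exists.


Moduli 12, 8, 6 are not pairwise coprime, so CRT works modulo lcm(m_i) when all pairwise compatibility conditions hold.
Pairwise compatibility: gcd(m_i, m_j) must divide a_i - a_j for every pair.
Merge one congruence at a time:
  Start: x ≡ 6 (mod 12).
  Combine with x ≡ 6 (mod 8): gcd(12, 8) = 4; 6 - 6 = 0, which IS divisible by 4, so compatible.
    Write x = 6 + 12·t and substitute into x ≡ 6 (mod 8): 12·t ≡ 6 − 6 = 0 (mod 8).
    Divide the congruence (and modulus) by g = 4: 3·t ≡ 0 (mod 2).
    Reduce coefficients mod 2: 1·t ≡ 0 (mod 2).
    So t ≡ 0 (mod 2).
    Then x = 6 + 12·0 = 6, valid modulo lcm(12, 8) = 24: x ≡ 6 (mod 24).
  Combine with x ≡ 0 (mod 6): gcd(24, 6) = 6; 0 - 6 = -6, which IS divisible by 6, so compatible.
    Write x = 6 + 24·t and substitute into x ≡ 0 (mod 6): 24·t ≡ 0 − 6 = -6 (mod 6).
    Divide the congruence (and modulus) by g = 6: 4·t ≡ -1 (mod 1).
    Modulo 1 every t works; take t = 0.
    Then x = 6 + 24·0 = 6, valid modulo lcm(24, 6) = 24: x ≡ 6 (mod 24).
Verify: 6 mod 12 = 6, 6 mod 8 = 6, 6 mod 6 = 0.

x ≡ 6 (mod 24).


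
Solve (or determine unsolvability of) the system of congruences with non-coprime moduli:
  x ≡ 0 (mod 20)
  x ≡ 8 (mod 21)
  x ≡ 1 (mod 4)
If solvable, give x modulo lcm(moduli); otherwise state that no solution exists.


Moduli 20, 21, 4 are not pairwise coprime, so CRT works modulo lcm(m_i) when all pairwise compatibility conditions hold.
Pairwise compatibility: gcd(m_i, m_j) must divide a_i - a_j for every pair.
Merge one congruence at a time:
  Start: x ≡ 0 (mod 20).
  Combine with x ≡ 8 (mod 21): gcd(20, 21) = 1; 8 - 0 = 8, which IS divisible by 1, so compatible.
    Write x = 0 + 20·t and substitute into x ≡ 8 (mod 21): 20·t ≡ 8 − 0 = 8 (mod 21).
    The inverse of 20 mod 21 is 20 (since 20·20 = 400 = 19·21 + 1), so t ≡ 20·8 = 160 ≡ 13 (mod 21).
    Then x = 0 + 20·13 = 260, valid modulo lcm(20, 21) = 420: x ≡ 260 (mod 420).
  Combine with x ≡ 1 (mod 4): gcd(420, 4) = 4, and 1 - 260 = -259 is NOT divisible by 4.
    ⇒ system is inconsistent (no integer solution).

No solution (the system is inconsistent).


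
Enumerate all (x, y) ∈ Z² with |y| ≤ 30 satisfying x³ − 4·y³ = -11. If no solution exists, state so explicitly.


The equation is x³ - 4y³ = -11. For fixed y, x³ = 4·y³ − 11, so a solution requires the RHS to be a perfect cube.
Strategy: iterate y from -30 to 30, compute RHS = 4·y³ − 11, and check whether it is a (positive or negative) perfect cube.
Check small values of y:
  y = 0: RHS = -11 is not a perfect cube.
  y = 1: RHS = -7 is not a perfect cube.
  y = -1: RHS = -15 is not a perfect cube.
  y = 2: RHS = 21 is not a perfect cube.
  y = -2: RHS = -43 is not a perfect cube.
  y = 3: RHS = 97 is not a perfect cube.
  y = -3: RHS = -119 is not a perfect cube.
Continuing the search up to |y| = 30 finds no solutions either.
No (x, y) in the scanned range satisfies the equation.

No integer solutions with |y| ≤ 30.


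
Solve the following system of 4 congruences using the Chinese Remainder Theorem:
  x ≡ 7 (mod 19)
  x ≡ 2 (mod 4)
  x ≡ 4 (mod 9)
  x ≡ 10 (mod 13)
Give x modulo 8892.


Product of moduli M = 19 · 4 · 9 · 13 = 8892.
Merge one congruence at a time:
  Start: x ≡ 7 (mod 19).
  Combine with x ≡ 2 (mod 4); new modulus lcm = 76.
    Write x = 7 + 19·t and substitute into x ≡ 2 (mod 4): 19·t ≡ 2 − 7 = -5 (mod 4).
    Reduce coefficients mod 4: 3·t ≡ 3 (mod 4).
    The inverse of 3 mod 4 is 3 (since 3·3 = 9 = 2·4 + 1), so t ≡ 3·3 = 9 ≡ 1 (mod 4).
    Then x = 7 + 19·1 = 26, valid modulo lcm(19, 4) = 76: x ≡ 26 (mod 76).
  Combine with x ≡ 4 (mod 9); new modulus lcm = 684.
    Write x = 26 + 76·t and substitute into x ≡ 4 (mod 9): 76·t ≡ 4 − 26 = -22 (mod 9).
    Reduce coefficients mod 9: 4·t ≡ 5 (mod 9).
    The inverse of 4 mod 9 is 7 (since 4·7 = 28 = 3·9 + 1), so t ≡ 7·5 = 35 ≡ 8 (mod 9).
    Then x = 26 + 76·8 = 634, valid modulo lcm(76, 9) = 684: x ≡ 634 (mod 684).
  Combine with x ≡ 10 (mod 13); new modulus lcm = 8892.
    Write x = 634 + 684·t and substitute into x ≡ 10 (mod 13): 684·t ≡ 10 − 634 = -624 (mod 13).
    Reduce coefficients mod 13: 8·t ≡ 0 (mod 13).
    The inverse of 8 mod 13 is 5 (since 8·5 = 40 = 3·13 + 1), so t ≡ 5·0 = 0 ≡ 0 (mod 13).
    Then x = 634 + 684·0 = 634, valid modulo lcm(684, 13) = 8892: x ≡ 634 (mod 8892).
Verify against each original: 634 mod 19 = 7, 634 mod 4 = 2, 634 mod 9 = 4, 634 mod 13 = 10.

x ≡ 634 (mod 8892).


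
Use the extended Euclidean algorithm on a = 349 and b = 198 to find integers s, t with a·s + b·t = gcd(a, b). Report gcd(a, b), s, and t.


Euclidean algorithm on (349, 198) — divide until remainder is 0:
  349 = 1 · 198 + 151
  198 = 1 · 151 + 47
  151 = 3 · 47 + 10
  47 = 4 · 10 + 7
  10 = 1 · 7 + 3
  7 = 2 · 3 + 1
  3 = 3 · 1 + 0
gcd(349, 198) = 1.
Track Bezout coefficients alongside the remainders: start with r₀ = 349 = a·1 + b·0 (s = 1, t = 0) and r₁ = 198 = a·0 + b·1 (s = 0, t = 1); each new remainder r_{k+1} = r_{k-1} − q_k·r_k inherits s_{k+1} = s_{k-1} − q_k·s_k, t_{k+1} = t_{k-1} − q_k·t_k, so r_k = a·s_k + b·t_k at every step:
  q = 1: r = 151, s = 1 − 1·0 = 1, t = 0 − 1·1 = -1  (check: 349·1 + 198·(-1) = 151)
  q = 1: r = 47, s = 0 − 1·1 = -1, t = 1 − 1·(-1) = 2  (check: 349·(-1) + 198·2 = 47)
  q = 3: r = 10, s = 1 − 3·(-1) = 4, t = -1 − 3·2 = -7  (check: 349·4 + 198·(-7) = 10)
  q = 4: r = 7, s = -1 − 4·4 = -17, t = 2 − 4·(-7) = 30  (check: 349·(-17) + 198·30 = 7)
  q = 1: r = 3, s = 4 − 1·(-17) = 21, t = -7 − 1·30 = -37  (check: 349·21 + 198·(-37) = 3)
  q = 2: r = 1, s = -17 − 2·21 = -59, t = 30 − 2·(-37) = 104  (check: 349·(-59) + 198·104 = 1)
The row with r = 1 (the gcd) gives the Bezout coefficients s = -59, t = 104.
Result: 349 · (-59) + 198 · (104) = 1.

gcd(349, 198) = 1; s = -59, t = 104 (check: 349·(-59) + 198·104 = 1).


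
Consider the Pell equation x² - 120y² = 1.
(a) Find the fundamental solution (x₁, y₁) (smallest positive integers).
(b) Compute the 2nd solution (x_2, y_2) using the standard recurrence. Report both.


Step 1: Find the fundamental solution (x₁, y₁) of x² - 120y² = 1.
  Expand √120 as a continued fraction. a₀ = ⌊√120⌋ = 10; iterate m_{k+1} = d_k·a_k − m_k, d_{k+1} = (120 − m_{k+1}²)/d_k, a_{k+1} = ⌊(a₀ + m_{k+1})/d_{k+1}⌋ (starting m₀ = 0, d₀ = 1), with convergents p_k = a_k·p_{k-1} + p_{k-2}, q_k = a_k·q_{k-1} + q_{k-2} (p₋₁ = 1, q₋₁ = 0):
  k = 0: a₀ = 10; p₀/q₀ = 10/1; p₀² − 120·q₀² = 100 − 120 = -20.
  k = 1: m = 10, d = 20, a = ⌊(10 + 10)/20⌋ = 1; p/q = (1·10 + 1)/(1·1 + 0) = 11/1; p² − 120·q² = 121 − 120 = 1.
  The first convergent with p² − 120·q² = 1 gives the fundamental solution (x₁, y₁) = (11, 1).
Step 2: Apply the recurrence (x_{n+1}, y_{n+1}) = (x₁x_n + 120y₁y_n, x₁y_n + y₁x_n) repeatedly.
  From (x_1, y_1) = (11, 1): x_2 = 11·11 + 120·1·1 = 241; y_2 = 11·1 + 1·11 = 22.
Step 3: Verify x_2² - 120·y_2² = 58081 - 58080 = 1 (should be 1). ✓

(x_1, y_1) = (11, 1); (x_2, y_2) = (241, 22).


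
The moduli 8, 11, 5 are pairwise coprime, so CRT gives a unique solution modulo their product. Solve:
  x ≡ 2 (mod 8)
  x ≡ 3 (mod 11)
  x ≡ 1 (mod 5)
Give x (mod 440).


Moduli 8, 11, 5 are pairwise coprime; by CRT there is a unique solution modulo M = 8 · 11 · 5 = 440.
Solve pairwise, accumulating the modulus:
  Start with x ≡ 2 (mod 8).
  Combine with x ≡ 3 (mod 11): since gcd(8, 11) = 1, we get a unique residue mod 88.
    Write x = 2 + 8·t and substitute into x ≡ 3 (mod 11): 8·t ≡ 3 − 2 = 1 (mod 11).
    The inverse of 8 mod 11 is 7 (since 8·7 = 56 = 5·11 + 1), so t ≡ 7·1 = 7 ≡ 7 (mod 11).
    Then x = 2 + 8·7 = 58, valid modulo lcm(8, 11) = 88: x ≡ 58 (mod 88).
  Combine with x ≡ 1 (mod 5): since gcd(88, 5) = 1, we get a unique residue mod 440.
    Write x = 58 + 88·t and substitute into x ≡ 1 (mod 5): 88·t ≡ 1 − 58 = -57 (mod 5).
    Reduce coefficients mod 5: 3·t ≡ 3 (mod 5).
    The inverse of 3 mod 5 is 2 (since 3·2 = 6 = 1·5 + 1), so t ≡ 2·3 = 6 ≡ 1 (mod 5).
    Then x = 58 + 88·1 = 146, valid modulo lcm(88, 5) = 440: x ≡ 146 (mod 440).
Verify: 146 mod 8 = 2 ✓, 146 mod 11 = 3 ✓, 146 mod 5 = 1 ✓.

x ≡ 146 (mod 440).


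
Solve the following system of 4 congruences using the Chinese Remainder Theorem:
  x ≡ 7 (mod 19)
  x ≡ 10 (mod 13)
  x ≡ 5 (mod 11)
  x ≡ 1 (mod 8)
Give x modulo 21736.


Product of moduli M = 19 · 13 · 11 · 8 = 21736.
Merge one congruence at a time:
  Start: x ≡ 7 (mod 19).
  Combine with x ≡ 10 (mod 13); new modulus lcm = 247.
    Write x = 7 + 19·t and substitute into x ≡ 10 (mod 13): 19·t ≡ 10 − 7 = 3 (mod 13).
    Reduce coefficients mod 13: 6·t ≡ 3 (mod 13).
    The inverse of 6 mod 13 is 11 (since 6·11 = 66 = 5·13 + 1), so t ≡ 11·3 = 33 ≡ 7 (mod 13).
    Then x = 7 + 19·7 = 140, valid modulo lcm(19, 13) = 247: x ≡ 140 (mod 247).
  Combine with x ≡ 5 (mod 11); new modulus lcm = 2717.
    Write x = 140 + 247·t and substitute into x ≡ 5 (mod 11): 247·t ≡ 5 − 140 = -135 (mod 11).
    Reduce coefficients mod 11: 5·t ≡ 8 (mod 11).
    The inverse of 5 mod 11 is 9 (since 5·9 = 45 = 4·11 + 1), so t ≡ 9·8 = 72 ≡ 6 (mod 11).
    Then x = 140 + 247·6 = 1622, valid modulo lcm(247, 11) = 2717: x ≡ 1622 (mod 2717).
  Combine with x ≡ 1 (mod 8); new modulus lcm = 21736.
    Write x = 1622 + 2717·t and substitute into x ≡ 1 (mod 8): 2717·t ≡ 1 − 1622 = -1621 (mod 8).
    Reduce coefficients mod 8: 5·t ≡ 3 (mod 8).
    The inverse of 5 mod 8 is 5 (since 5·5 = 25 = 3·8 + 1), so t ≡ 5·3 = 15 ≡ 7 (mod 8).
    Then x = 1622 + 2717·7 = 20641, valid modulo lcm(2717, 8) = 21736: x ≡ 20641 (mod 21736).
Verify against each original: 20641 mod 19 = 7, 20641 mod 13 = 10, 20641 mod 11 = 5, 20641 mod 8 = 1.

x ≡ 20641 (mod 21736).


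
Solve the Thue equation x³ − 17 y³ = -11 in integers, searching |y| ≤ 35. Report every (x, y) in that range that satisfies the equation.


The equation is x³ - 17y³ = -11. For fixed y, x³ = 17·y³ − 11, so a solution requires the RHS to be a perfect cube.
Strategy: iterate y from -35 to 35, compute RHS = 17·y³ − 11, and check whether it is a (positive or negative) perfect cube.
Check small values of y:
  y = 0: RHS = -11 is not a perfect cube.
  y = 1: RHS = 6 is not a perfect cube.
  y = -1: RHS = -28 is not a perfect cube.
  y = 2: RHS = 125 = (5)³ ⇒ x = 5 works.
  y = -2: RHS = -147 is not a perfect cube.
  y = 3: RHS = 448 is not a perfect cube.
  y = -3: RHS = -470 is not a perfect cube.
Continuing the search up to |y| = 35 finds no further solutions beyond those listed.
Collected solutions: (5, 2).

Solutions (with |y| ≤ 35): (5, 2).


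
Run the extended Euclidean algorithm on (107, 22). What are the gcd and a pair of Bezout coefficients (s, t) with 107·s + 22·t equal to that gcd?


Euclidean algorithm on (107, 22) — divide until remainder is 0:
  107 = 4 · 22 + 19
  22 = 1 · 19 + 3
  19 = 6 · 3 + 1
  3 = 3 · 1 + 0
gcd(107, 22) = 1.
Track Bezout coefficients alongside the remainders: start with r₀ = 107 = a·1 + b·0 (s = 1, t = 0) and r₁ = 22 = a·0 + b·1 (s = 0, t = 1); each new remainder r_{k+1} = r_{k-1} − q_k·r_k inherits s_{k+1} = s_{k-1} − q_k·s_k, t_{k+1} = t_{k-1} − q_k·t_k, so r_k = a·s_k + b·t_k at every step:
  q = 4: r = 19, s = 1 − 4·0 = 1, t = 0 − 4·1 = -4  (check: 107·1 + 22·(-4) = 19)
  q = 1: r = 3, s = 0 − 1·1 = -1, t = 1 − 1·(-4) = 5  (check: 107·(-1) + 22·5 = 3)
  q = 6: r = 1, s = 1 − 6·(-1) = 7, t = -4 − 6·5 = -34  (check: 107·7 + 22·(-34) = 1)
The row with r = 1 (the gcd) gives the Bezout coefficients s = 7, t = -34.
Result: 107 · (7) + 22 · (-34) = 1.

gcd(107, 22) = 1; s = 7, t = -34 (check: 107·7 + 22·(-34) = 1).


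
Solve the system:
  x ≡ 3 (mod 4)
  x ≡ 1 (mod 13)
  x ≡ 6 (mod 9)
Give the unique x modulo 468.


Moduli 4, 13, 9 are pairwise coprime; by CRT there is a unique solution modulo M = 4 · 13 · 9 = 468.
Solve pairwise, accumulating the modulus:
  Start with x ≡ 3 (mod 4).
  Combine with x ≡ 1 (mod 13): since gcd(4, 13) = 1, we get a unique residue mod 52.
    Write x = 3 + 4·t and substitute into x ≡ 1 (mod 13): 4·t ≡ 1 − 3 = -2 (mod 13).
    Reduce coefficients mod 13: 4·t ≡ 11 (mod 13).
    The inverse of 4 mod 13 is 10 (since 4·10 = 40 = 3·13 + 1), so t ≡ 10·11 = 110 ≡ 6 (mod 13).
    Then x = 3 + 4·6 = 27, valid modulo lcm(4, 13) = 52: x ≡ 27 (mod 52).
  Combine with x ≡ 6 (mod 9): since gcd(52, 9) = 1, we get a unique residue mod 468.
    Write x = 27 + 52·t and substitute into x ≡ 6 (mod 9): 52·t ≡ 6 − 27 = -21 (mod 9).
    Reduce coefficients mod 9: 7·t ≡ 6 (mod 9).
    The inverse of 7 mod 9 is 4 (since 7·4 = 28 = 3·9 + 1), so t ≡ 4·6 = 24 ≡ 6 (mod 9).
    Then x = 27 + 52·6 = 339, valid modulo lcm(52, 9) = 468: x ≡ 339 (mod 468).
Verify: 339 mod 4 = 3 ✓, 339 mod 13 = 1 ✓, 339 mod 9 = 6 ✓.

x ≡ 339 (mod 468).


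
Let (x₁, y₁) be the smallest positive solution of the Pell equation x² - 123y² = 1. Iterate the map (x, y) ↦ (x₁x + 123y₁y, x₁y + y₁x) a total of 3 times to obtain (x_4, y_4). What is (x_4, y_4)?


Step 1: Find the fundamental solution (x₁, y₁) of x² - 123y² = 1.
  Expand √123 as a continued fraction. a₀ = ⌊√123⌋ = 11; iterate m_{k+1} = d_k·a_k − m_k, d_{k+1} = (123 − m_{k+1}²)/d_k, a_{k+1} = ⌊(a₀ + m_{k+1})/d_{k+1}⌋ (starting m₀ = 0, d₀ = 1), with convergents p_k = a_k·p_{k-1} + p_{k-2}, q_k = a_k·q_{k-1} + q_{k-2} (p₋₁ = 1, q₋₁ = 0):
  k = 0: a₀ = 11; p₀/q₀ = 11/1; p₀² − 123·q₀² = 121 − 123 = -2.
  k = 1: m = 11, d = 2, a = ⌊(11 + 11)/2⌋ = 11; p/q = (11·11 + 1)/(11·1 + 0) = 122/11; p² − 123·q² = 14884 − 14883 = 1.
  The first convergent with p² − 123·q² = 1 gives the fundamental solution (x₁, y₁) = (122, 11).
Step 2: Apply the recurrence (x_{n+1}, y_{n+1}) = (x₁x_n + 123y₁y_n, x₁y_n + y₁x_n) repeatedly.
  From (x_1, y_1) = (122, 11): x_2 = 122·122 + 123·11·11 = 29767; y_2 = 122·11 + 11·122 = 2684.
  From (x_2, y_2) = (29767, 2684): x_3 = 122·29767 + 123·11·2684 = 7263026; y_3 = 122·2684 + 11·29767 = 654885.
  From (x_3, y_3) = (7263026, 654885): x_4 = 122·7263026 + 123·11·654885 = 1772148577; y_4 = 122·654885 + 11·7263026 = 159789256.
Step 3: Verify x_4² - 123·y_4² = 3140510578963124929 - 3140510578963124928 = 1 (should be 1). ✓

(x_1, y_1) = (122, 11); (x_4, y_4) = (1772148577, 159789256).


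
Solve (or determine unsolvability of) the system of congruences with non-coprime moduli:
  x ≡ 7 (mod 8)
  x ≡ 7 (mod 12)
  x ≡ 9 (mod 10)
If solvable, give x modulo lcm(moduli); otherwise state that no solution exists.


Moduli 8, 12, 10 are not pairwise coprime, so CRT works modulo lcm(m_i) when all pairwise compatibility conditions hold.
Pairwise compatibility: gcd(m_i, m_j) must divide a_i - a_j for every pair.
Merge one congruence at a time:
  Start: x ≡ 7 (mod 8).
  Combine with x ≡ 7 (mod 12): gcd(8, 12) = 4; 7 - 7 = 0, which IS divisible by 4, so compatible.
    Write x = 7 + 8·t and substitute into x ≡ 7 (mod 12): 8·t ≡ 7 − 7 = 0 (mod 12).
    Divide the congruence (and modulus) by g = 4: 2·t ≡ 0 (mod 3).
    The inverse of 2 mod 3 is 2 (since 2·2 = 4 = 1·3 + 1), so t ≡ 2·0 = 0 ≡ 0 (mod 3).
    Then x = 7 + 8·0 = 7, valid modulo lcm(8, 12) = 24: x ≡ 7 (mod 24).
  Combine with x ≡ 9 (mod 10): gcd(24, 10) = 2; 9 - 7 = 2, which IS divisible by 2, so compatible.
    Write x = 7 + 24·t and substitute into x ≡ 9 (mod 10): 24·t ≡ 9 − 7 = 2 (mod 10).
    Divide the congruence (and modulus) by g = 2: 12·t ≡ 1 (mod 5).
    Reduce coefficients mod 5: 2·t ≡ 1 (mod 5).
    The inverse of 2 mod 5 is 3 (since 2·3 = 6 = 1·5 + 1), so t ≡ 3·1 = 3 ≡ 3 (mod 5).
    Then x = 7 + 24·3 = 79, valid modulo lcm(24, 10) = 120: x ≡ 79 (mod 120).
Verify: 79 mod 8 = 7, 79 mod 12 = 7, 79 mod 10 = 9.

x ≡ 79 (mod 120).


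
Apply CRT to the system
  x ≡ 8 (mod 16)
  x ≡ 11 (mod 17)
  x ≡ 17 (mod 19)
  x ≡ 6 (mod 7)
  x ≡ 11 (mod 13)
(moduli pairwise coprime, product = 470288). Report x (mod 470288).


Product of moduli M = 16 · 17 · 19 · 7 · 13 = 470288.
Merge one congruence at a time:
  Start: x ≡ 8 (mod 16).
  Combine with x ≡ 11 (mod 17); new modulus lcm = 272.
    Write x = 8 + 16·t and substitute into x ≡ 11 (mod 17): 16·t ≡ 11 − 8 = 3 (mod 17).
    The inverse of 16 mod 17 is 16 (since 16·16 = 256 = 15·17 + 1), so t ≡ 16·3 = 48 ≡ 14 (mod 17).
    Then x = 8 + 16·14 = 232, valid modulo lcm(16, 17) = 272: x ≡ 232 (mod 272).
  Combine with x ≡ 17 (mod 19); new modulus lcm = 5168.
    Write x = 232 + 272·t and substitute into x ≡ 17 (mod 19): 272·t ≡ 17 − 232 = -215 (mod 19).
    Reduce coefficients mod 19: 6·t ≡ 13 (mod 19).
    The inverse of 6 mod 19 is 16 (since 6·16 = 96 = 5·19 + 1), so t ≡ 16·13 = 208 ≡ 18 (mod 19).
    Then x = 232 + 272·18 = 5128, valid modulo lcm(272, 19) = 5168: x ≡ 5128 (mod 5168).
  Combine with x ≡ 6 (mod 7); new modulus lcm = 36176.
    Write x = 5128 + 5168·t and substitute into x ≡ 6 (mod 7): 5168·t ≡ 6 − 5128 = -5122 (mod 7).
    Reduce coefficients mod 7: 2·t ≡ 2 (mod 7).
    The inverse of 2 mod 7 is 4 (since 2·4 = 8 = 1·7 + 1), so t ≡ 4·2 = 8 ≡ 1 (mod 7).
    Then x = 5128 + 5168·1 = 10296, valid modulo lcm(5168, 7) = 36176: x ≡ 10296 (mod 36176).
  Combine with x ≡ 11 (mod 13); new modulus lcm = 470288.
    Write x = 10296 + 36176·t and substitute into x ≡ 11 (mod 13): 36176·t ≡ 11 − 10296 = -10285 (mod 13).
    Reduce coefficients mod 13: 10·t ≡ 11 (mod 13).
    The inverse of 10 mod 13 is 4 (since 10·4 = 40 = 3·13 + 1), so t ≡ 4·11 = 44 ≡ 5 (mod 13).
    Then x = 10296 + 36176·5 = 191176, valid modulo lcm(36176, 13) = 470288: x ≡ 191176 (mod 470288).
Verify against each original: 191176 mod 16 = 8, 191176 mod 17 = 11, 191176 mod 19 = 17, 191176 mod 7 = 6, 191176 mod 13 = 11.

x ≡ 191176 (mod 470288).


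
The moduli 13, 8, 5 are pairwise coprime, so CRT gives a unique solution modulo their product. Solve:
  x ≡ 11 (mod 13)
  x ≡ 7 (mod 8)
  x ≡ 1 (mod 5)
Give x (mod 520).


Moduli 13, 8, 5 are pairwise coprime; by CRT there is a unique solution modulo M = 13 · 8 · 5 = 520.
Solve pairwise, accumulating the modulus:
  Start with x ≡ 11 (mod 13).
  Combine with x ≡ 7 (mod 8): since gcd(13, 8) = 1, we get a unique residue mod 104.
    Write x = 11 + 13·t and substitute into x ≡ 7 (mod 8): 13·t ≡ 7 − 11 = -4 (mod 8).
    Reduce coefficients mod 8: 5·t ≡ 4 (mod 8).
    The inverse of 5 mod 8 is 5 (since 5·5 = 25 = 3·8 + 1), so t ≡ 5·4 = 20 ≡ 4 (mod 8).
    Then x = 11 + 13·4 = 63, valid modulo lcm(13, 8) = 104: x ≡ 63 (mod 104).
  Combine with x ≡ 1 (mod 5): since gcd(104, 5) = 1, we get a unique residue mod 520.
    Write x = 63 + 104·t and substitute into x ≡ 1 (mod 5): 104·t ≡ 1 − 63 = -62 (mod 5).
    Reduce coefficients mod 5: 4·t ≡ 3 (mod 5).
    The inverse of 4 mod 5 is 4 (since 4·4 = 16 = 3·5 + 1), so t ≡ 4·3 = 12 ≡ 2 (mod 5).
    Then x = 63 + 104·2 = 271, valid modulo lcm(104, 5) = 520: x ≡ 271 (mod 520).
Verify: 271 mod 13 = 11 ✓, 271 mod 8 = 7 ✓, 271 mod 5 = 1 ✓.

x ≡ 271 (mod 520).


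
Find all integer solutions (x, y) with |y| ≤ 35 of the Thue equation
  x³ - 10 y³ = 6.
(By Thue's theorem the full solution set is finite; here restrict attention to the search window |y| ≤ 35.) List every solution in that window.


The equation is x³ - 10y³ = 6. For fixed y, x³ = 10·y³ + 6, so a solution requires the RHS to be a perfect cube.
Strategy: iterate y from -35 to 35, compute RHS = 10·y³ + 6, and check whether it is a (positive or negative) perfect cube.
Check small values of y:
  y = 0: RHS = 6 is not a perfect cube.
  y = 1: RHS = 16 is not a perfect cube.
  y = -1: RHS = -4 is not a perfect cube.
  y = 2: RHS = 86 is not a perfect cube.
  y = -2: RHS = -74 is not a perfect cube.
  y = 3: RHS = 276 is not a perfect cube.
  y = -3: RHS = -264 is not a perfect cube.
Continuing the search up to |y| = 35 finds no solutions either.
No (x, y) in the scanned range satisfies the equation.

No integer solutions with |y| ≤ 35.


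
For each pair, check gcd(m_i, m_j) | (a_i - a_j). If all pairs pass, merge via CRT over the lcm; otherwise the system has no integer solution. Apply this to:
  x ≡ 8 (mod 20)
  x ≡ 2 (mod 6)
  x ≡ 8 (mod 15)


Moduli 20, 6, 15 are not pairwise coprime, so CRT works modulo lcm(m_i) when all pairwise compatibility conditions hold.
Pairwise compatibility: gcd(m_i, m_j) must divide a_i - a_j for every pair.
Merge one congruence at a time:
  Start: x ≡ 8 (mod 20).
  Combine with x ≡ 2 (mod 6): gcd(20, 6) = 2; 2 - 8 = -6, which IS divisible by 2, so compatible.
    Write x = 8 + 20·t and substitute into x ≡ 2 (mod 6): 20·t ≡ 2 − 8 = -6 (mod 6).
    Divide the congruence (and modulus) by g = 2: 10·t ≡ -3 (mod 3).
    Reduce coefficients mod 3: 1·t ≡ 0 (mod 3).
    So t ≡ 0 (mod 3).
    Then x = 8 + 20·0 = 8, valid modulo lcm(20, 6) = 60: x ≡ 8 (mod 60).
  Combine with x ≡ 8 (mod 15): gcd(60, 15) = 15; 8 - 8 = 0, which IS divisible by 15, so compatible.
    Write x = 8 + 60·t and substitute into x ≡ 8 (mod 15): 60·t ≡ 8 − 8 = 0 (mod 15).
    Divide the congruence (and modulus) by g = 15: 4·t ≡ 0 (mod 1).
    Modulo 1 every t works; take t = 0.
    Then x = 8 + 60·0 = 8, valid modulo lcm(60, 15) = 60: x ≡ 8 (mod 60).
Verify: 8 mod 20 = 8, 8 mod 6 = 2, 8 mod 15 = 8.

x ≡ 8 (mod 60).


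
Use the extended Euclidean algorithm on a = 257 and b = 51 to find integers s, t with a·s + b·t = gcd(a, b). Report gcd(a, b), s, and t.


Euclidean algorithm on (257, 51) — divide until remainder is 0:
  257 = 5 · 51 + 2
  51 = 25 · 2 + 1
  2 = 2 · 1 + 0
gcd(257, 51) = 1.
Track Bezout coefficients alongside the remainders: start with r₀ = 257 = a·1 + b·0 (s = 1, t = 0) and r₁ = 51 = a·0 + b·1 (s = 0, t = 1); each new remainder r_{k+1} = r_{k-1} − q_k·r_k inherits s_{k+1} = s_{k-1} − q_k·s_k, t_{k+1} = t_{k-1} − q_k·t_k, so r_k = a·s_k + b·t_k at every step:
  q = 5: r = 2, s = 1 − 5·0 = 1, t = 0 − 5·1 = -5  (check: 257·1 + 51·(-5) = 2)
  q = 25: r = 1, s = 0 − 25·1 = -25, t = 1 − 25·(-5) = 126  (check: 257·(-25) + 51·126 = 1)
The row with r = 1 (the gcd) gives the Bezout coefficients s = -25, t = 126.
Result: 257 · (-25) + 51 · (126) = 1.

gcd(257, 51) = 1; s = -25, t = 126 (check: 257·(-25) + 51·126 = 1).


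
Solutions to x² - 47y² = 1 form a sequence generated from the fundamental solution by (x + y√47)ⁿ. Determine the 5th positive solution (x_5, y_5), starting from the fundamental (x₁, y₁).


Step 1: Find the fundamental solution (x₁, y₁) of x² - 47y² = 1.
  Expand √47 as a continued fraction. a₀ = ⌊√47⌋ = 6; iterate m_{k+1} = d_k·a_k − m_k, d_{k+1} = (47 − m_{k+1}²)/d_k, a_{k+1} = ⌊(a₀ + m_{k+1})/d_{k+1}⌋ (starting m₀ = 0, d₀ = 1), with convergents p_k = a_k·p_{k-1} + p_{k-2}, q_k = a_k·q_{k-1} + q_{k-2} (p₋₁ = 1, q₋₁ = 0):
  k = 0: a₀ = 6; p₀/q₀ = 6/1; p₀² − 47·q₀² = 36 − 47 = -11.
  k = 1: m = 6, d = 11, a = ⌊(6 + 6)/11⌋ = 1; p/q = (1·6 + 1)/(1·1 + 0) = 7/1; p² − 47·q² = 49 − 47 = 2.
  k = 2: m = 5, d = 2, a = ⌊(6 + 5)/2⌋ = 5; p/q = (5·7 + 6)/(5·1 + 1) = 41/6; p² − 47·q² = 1681 − 1692 = -11.
  k = 3: m = 5, d = 11, a = ⌊(6 + 5)/11⌋ = 1; p/q = (1·41 + 7)/(1·6 + 1) = 48/7; p² − 47·q² = 2304 − 2303 = 1.
  The first convergent with p² − 47·q² = 1 gives the fundamental solution (x₁, y₁) = (48, 7).
Step 2: Apply the recurrence (x_{n+1}, y_{n+1}) = (x₁x_n + 47y₁y_n, x₁y_n + y₁x_n) repeatedly.
  From (x_1, y_1) = (48, 7): x_2 = 48·48 + 47·7·7 = 4607; y_2 = 48·7 + 7·48 = 672.
  From (x_2, y_2) = (4607, 672): x_3 = 48·4607 + 47·7·672 = 442224; y_3 = 48·672 + 7·4607 = 64505.
  From (x_3, y_3) = (442224, 64505): x_4 = 48·442224 + 47·7·64505 = 42448897; y_4 = 48·64505 + 7·442224 = 6191808.
  From (x_4, y_4) = (42448897, 6191808): x_5 = 48·42448897 + 47·7·6191808 = 4074651888; y_5 = 48·6191808 + 7·42448897 = 594349063.
Step 3: Verify x_5² - 47·y_5² = 16602788008381964544 - 16602788008381964543 = 1 (should be 1). ✓

(x_1, y_1) = (48, 7); (x_5, y_5) = (4074651888, 594349063).


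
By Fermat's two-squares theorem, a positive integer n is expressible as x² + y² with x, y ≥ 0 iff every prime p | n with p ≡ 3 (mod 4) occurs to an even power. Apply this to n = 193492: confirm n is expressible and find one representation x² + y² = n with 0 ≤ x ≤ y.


Step 1: Factor n = 193492 = 2^2 · 13 · 61^2.
Step 2: Check the mod-4 condition on each prime factor: 2 = 2 (special); 13 ≡ 1 (mod 4), exponent 1; 61 ≡ 1 (mod 4), exponent 2.
All primes ≡ 3 (mod 4) appear to even exponent (or don't appear), so by the two-squares theorem n IS expressible as a sum of two squares.
Step 3: Build a representation. Group n = k² · m with k = 2 and m = 13 · 61 · 61 = 48373 (a product of primes ≡ 1 (mod 4)); a representation of m scales to one of n via (k·x)² + (k·y)² = k²(x² + y²). Each prime p ≡ 1 (mod 4) is itself a sum of two squares; find a² by testing p − a² for a perfect square:
  13: 13 − 1² = 12, 13 − 2² = 9 = 3² ⇒ 13 = 2² + 3².
  61: 61 − 1² = 60, 61 − 2² = 57, 61 − 3² = 52, 61 − 4² = 45, 61 − 5² = 36 = 6² ⇒ 61 = 5² + 6².
  Combine using the Brahmagupta–Fibonacci identity (a² + b²)(c² + d²) = (ac − bd)² + (ad + bc)² = (ac + bd)² + (ad − bc)²:
  13 · 61 = 793: from (2² + 3²)(5² + 6²), take (2·5 − 3·6, 2·6 + 3·5) = (10 − 18, 12 + 15) = (-8, 27); dropping signs (only squares matter) gives (8, 27); check 8² + 27² = 64 + 729 = 793 ✓.
  793 · 61 = 48373: from (8² + 27²)(5² + 6²), take (8·5 − 27·6, 8·6 + 27·5) = (40 − 162, 48 + 135) = (-122, 183); dropping signs (only squares matter) gives (122, 183); check 122² + 183² = 14884 + 33489 = 48373 ✓.
  Scale by k = 2: (2·122, 2·183) = (244, 366).
Step 4: Order so x ≤ y and verify: 244² + 366² = 59536 + 133956 = 193492 = n. ✓

n = 193492 = 244² + 366² (one valid representation with x ≤ y).


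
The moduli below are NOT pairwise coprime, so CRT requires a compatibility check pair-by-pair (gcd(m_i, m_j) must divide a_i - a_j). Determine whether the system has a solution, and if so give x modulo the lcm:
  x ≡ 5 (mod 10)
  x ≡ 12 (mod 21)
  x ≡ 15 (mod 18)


Moduli 10, 21, 18 are not pairwise coprime, so CRT works modulo lcm(m_i) when all pairwise compatibility conditions hold.
Pairwise compatibility: gcd(m_i, m_j) must divide a_i - a_j for every pair.
Merge one congruence at a time:
  Start: x ≡ 5 (mod 10).
  Combine with x ≡ 12 (mod 21): gcd(10, 21) = 1; 12 - 5 = 7, which IS divisible by 1, so compatible.
    Write x = 5 + 10·t and substitute into x ≡ 12 (mod 21): 10·t ≡ 12 − 5 = 7 (mod 21).
    The inverse of 10 mod 21 is 19 (since 10·19 = 190 = 9·21 + 1), so t ≡ 19·7 = 133 ≡ 7 (mod 21).
    Then x = 5 + 10·7 = 75, valid modulo lcm(10, 21) = 210: x ≡ 75 (mod 210).
  Combine with x ≡ 15 (mod 18): gcd(210, 18) = 6; 15 - 75 = -60, which IS divisible by 6, so compatible.
    Write x = 75 + 210·t and substitute into x ≡ 15 (mod 18): 210·t ≡ 15 − 75 = -60 (mod 18).
    Divide the congruence (and modulus) by g = 6: 35·t ≡ -10 (mod 3).
    Reduce coefficients mod 3: 2·t ≡ 2 (mod 3).
    The inverse of 2 mod 3 is 2 (since 2·2 = 4 = 1·3 + 1), so t ≡ 2·2 = 4 ≡ 1 (mod 3).
    Then x = 75 + 210·1 = 285, valid modulo lcm(210, 18) = 630: x ≡ 285 (mod 630).
Verify: 285 mod 10 = 5, 285 mod 21 = 12, 285 mod 18 = 15.

x ≡ 285 (mod 630).


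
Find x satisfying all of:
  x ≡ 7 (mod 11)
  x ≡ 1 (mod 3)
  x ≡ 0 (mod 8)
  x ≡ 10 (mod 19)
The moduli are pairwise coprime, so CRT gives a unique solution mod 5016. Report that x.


Product of moduli M = 11 · 3 · 8 · 19 = 5016.
Merge one congruence at a time:
  Start: x ≡ 7 (mod 11).
  Combine with x ≡ 1 (mod 3); new modulus lcm = 33.
    Write x = 7 + 11·t and substitute into x ≡ 1 (mod 3): 11·t ≡ 1 − 7 = -6 (mod 3).
    Reduce coefficients mod 3: 2·t ≡ 0 (mod 3).
    The inverse of 2 mod 3 is 2 (since 2·2 = 4 = 1·3 + 1), so t ≡ 2·0 = 0 ≡ 0 (mod 3).
    Then x = 7 + 11·0 = 7, valid modulo lcm(11, 3) = 33: x ≡ 7 (mod 33).
  Combine with x ≡ 0 (mod 8); new modulus lcm = 264.
    Write x = 7 + 33·t and substitute into x ≡ 0 (mod 8): 33·t ≡ 0 − 7 = -7 (mod 8).
    Reduce coefficients mod 8: 1·t ≡ 1 (mod 8).
    So t ≡ 1 (mod 8).
    Then x = 7 + 33·1 = 40, valid modulo lcm(33, 8) = 264: x ≡ 40 (mod 264).
  Combine with x ≡ 10 (mod 19); new modulus lcm = 5016.
    Write x = 40 + 264·t and substitute into x ≡ 10 (mod 19): 264·t ≡ 10 − 40 = -30 (mod 19).
    Reduce coefficients mod 19: 17·t ≡ 8 (mod 19).
    The inverse of 17 mod 19 is 9 (since 17·9 = 153 = 8·19 + 1), so t ≡ 9·8 = 72 ≡ 15 (mod 19).
    Then x = 40 + 264·15 = 4000, valid modulo lcm(264, 19) = 5016: x ≡ 4000 (mod 5016).
Verify against each original: 4000 mod 11 = 7, 4000 mod 3 = 1, 4000 mod 8 = 0, 4000 mod 19 = 10.

x ≡ 4000 (mod 5016).
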